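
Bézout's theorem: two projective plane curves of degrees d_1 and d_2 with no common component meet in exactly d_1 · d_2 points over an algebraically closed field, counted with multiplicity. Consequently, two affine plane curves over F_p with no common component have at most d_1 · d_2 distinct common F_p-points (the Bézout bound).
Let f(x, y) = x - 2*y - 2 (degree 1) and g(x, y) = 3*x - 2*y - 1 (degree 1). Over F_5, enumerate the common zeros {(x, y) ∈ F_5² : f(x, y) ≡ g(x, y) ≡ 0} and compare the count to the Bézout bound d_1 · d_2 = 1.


Common zeros: {(2, 0)}; count = 1; Bézout bound = 1.

deg(f) = 1, deg(g) = 1, so Bézout bound = 1.
Scan x ∈ F_5. For each x, list the y ∈ F_5 with f(x, y) ≡ 0 and those with g(x, y) ≡ 0 (mod 5); the common zeros in that column are the intersection.
  x = 0: f ≡ 0 at y ∈ {4}; g ≡ 0 at y ∈ {2}; common: ∅.
  x = 1: f ≡ 0 at y ∈ {2}; g ≡ 0 at y ∈ {1}; common: ∅.
  x = 2: f ≡ 0 at y ∈ {0}; g ≡ 0 at y ∈ {0}; common: {0}.
  x = 3: f ≡ 0 at y ∈ {3}; g ≡ 0 at y ∈ {4}; common: ∅.
  x = 4: f ≡ 0 at y ∈ {1}; g ≡ 0 at y ∈ {3}; common: ∅.
Collecting: common zeros = {(2, 0)}, so the count is 1.
Comparison with the Bézout bound: 1 ≤ 1 = deg(f)·deg(g), as expected for curves with no common component (the bound is attained).


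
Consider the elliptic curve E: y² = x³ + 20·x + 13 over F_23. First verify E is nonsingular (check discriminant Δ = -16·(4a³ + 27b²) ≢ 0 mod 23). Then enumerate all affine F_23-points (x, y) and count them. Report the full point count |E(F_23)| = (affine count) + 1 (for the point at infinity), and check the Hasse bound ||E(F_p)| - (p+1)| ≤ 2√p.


Affine points = {(0, 6), (0, 17), (3, 10), (3, 13), (5, 10), (5, 13), (6, 2), (6, 21), (7, 6), (7, 17), (8, 8), (8, 15), (9, 5), (9, 18), (11, 0), (12, 7), (12, 16), (13, 3), (13, 20), (14, 1), (14, 22), (15, 10), (15, 13), (16, 6), (16, 17), (18, 8), (18, 15), (20, 8), (20, 15)}; affine count = 29; |E(F_23)| = 30.

Discriminant check: Δ ∝ 4a³ + 27b² = 4·20³ + 27·13² = 4·8000 + 27·169 ≡ 16 (mod 23). Nonzero ⇒ E is nonsingular.
For each x ∈ F_23, compute rhs = x³ + 20·x + 13 mod 23, then count y ∈ F_23 with y² ≡ rhs.
  x = 0: rhs = 13, matching y values: 6, 17 (2 points).
  x = 1: rhs = 11, matching y values: none (0 points).
  x = 2: rhs = 15, matching y values: none (0 points).
  x = 3: rhs = 8, matching y values: 10, 13 (2 points).
  x = 4: rhs = 19, matching y values: none (0 points).
  x = 5: rhs = 8, matching y values: 10, 13 (2 points).
  x = 6: rhs = 4, matching y values: 2, 21 (2 points).
  x = 7: rhs = 13, matching y values: 6, 17 (2 points).
  x = 8: rhs = 18, matching y values: 8, 15 (2 points).
  x = 9: rhs = 2, matching y values: 5, 18 (2 points).
  x = 10: rhs = 17, matching y values: none (0 points).
  x = 11: rhs = 0, matching y values: 0 (1 points).
  x = 12: rhs = 3, matching y values: 7, 16 (2 points).
  x = 13: rhs = 9, matching y values: 3, 20 (2 points).
  x = 14: rhs = 1, matching y values: 1, 22 (2 points).
  x = 15: rhs = 8, matching y values: 10, 13 (2 points).
  x = 16: rhs = 13, matching y values: 6, 17 (2 points).
  x = 17: rhs = 22, matching y values: none (0 points).
  x = 18: rhs = 18, matching y values: 8, 15 (2 points).
  x = 19: rhs = 7, matching y values: none (0 points).
  x = 20: rhs = 18, matching y values: 8, 15 (2 points).
  x = 21: rhs = 11, matching y values: none (0 points).
  x = 22: rhs = 15, matching y values: none (0 points).
Total affine count: 29.
Full point count |E(F_23)| = 29 + 1 = 30.
Hasse bound: |30 − (23+1)| = |6| = 6 ≤ 2√23 ≈ 9.5917 ✓.


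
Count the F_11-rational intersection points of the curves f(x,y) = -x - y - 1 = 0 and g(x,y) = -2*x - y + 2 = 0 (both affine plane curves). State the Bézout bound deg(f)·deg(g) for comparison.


Common zeros: {(3, 7)}; count = 1; Bézout bound = 1.

deg(f) = 1, deg(g) = 1, so Bézout bound = 1.
Scan x ∈ F_11. For each x, list the y ∈ F_11 with f(x, y) ≡ 0 and those with g(x, y) ≡ 0 (mod 11); the common zeros in that column are the intersection.
  x = 0: f ≡ 0 at y ∈ {10}; g ≡ 0 at y ∈ {2}; common: ∅.
  x = 1: f ≡ 0 at y ∈ {9}; g ≡ 0 at y ∈ {0}; common: ∅.
  x = 2: f ≡ 0 at y ∈ {8}; g ≡ 0 at y ∈ {9}; common: ∅.
  x = 3: f ≡ 0 at y ∈ {7}; g ≡ 0 at y ∈ {7}; common: {7}.
  x = 4: f ≡ 0 at y ∈ {6}; g ≡ 0 at y ∈ {5}; common: ∅.
  x = 5: f ≡ 0 at y ∈ {5}; g ≡ 0 at y ∈ {3}; common: ∅.
  x = 6: f ≡ 0 at y ∈ {4}; g ≡ 0 at y ∈ {1}; common: ∅.
  x = 7: f ≡ 0 at y ∈ {3}; g ≡ 0 at y ∈ {10}; common: ∅.
  x = 8: f ≡ 0 at y ∈ {2}; g ≡ 0 at y ∈ {8}; common: ∅.
  x = 9: f ≡ 0 at y ∈ {1}; g ≡ 0 at y ∈ {6}; common: ∅.
  x = 10: f ≡ 0 at y ∈ {0}; g ≡ 0 at y ∈ {4}; common: ∅.
Collecting: common zeros = {(3, 7)}, so the count is 1.
Comparison with the Bézout bound: 1 ≤ 1 = deg(f)·deg(g), as expected for curves with no common component (the bound is attained).


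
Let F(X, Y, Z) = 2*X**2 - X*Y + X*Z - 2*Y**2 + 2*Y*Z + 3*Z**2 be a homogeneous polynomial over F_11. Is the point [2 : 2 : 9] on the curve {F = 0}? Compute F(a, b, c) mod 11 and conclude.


F(2,2,9) ≡ 7 (mod 11); P is NOT on the curve.

Evaluate F(2, 2, 9) term-by-term (mod 11).
  2*X**2 ↦ 2·4·1·1 = 8
  -X*Y ↦ -1·2·2·1 = -4
  X*Z ↦ 1·2·1·9 = 18
  -2*Y**2 ↦ -2·1·4·1 = -8
  2*Y*Z ↦ 2·1·2·9 = 36
  3*Z**2 ↦ 3·1·1·81 = 243
Sum: F(2, 2, 9) = (8) + (-4) + (18) + (-8) + (36) + (243) = 293.
Reducing mod 11: 293 ≡ 7 (mod 11).
Since F(a, b, c) ≡ 7 ≠ 0 (mod 11), P does NOT lie on the curve.


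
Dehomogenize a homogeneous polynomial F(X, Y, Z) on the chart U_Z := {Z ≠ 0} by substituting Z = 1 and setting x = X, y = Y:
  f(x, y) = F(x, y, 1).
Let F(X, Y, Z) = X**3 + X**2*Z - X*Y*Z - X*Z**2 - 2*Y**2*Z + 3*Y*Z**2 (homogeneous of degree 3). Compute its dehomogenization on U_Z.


f(x, y) = x**3 + x**2 - x*y - x - 2*y**2 + 3*y

On U_Z we set Z = 1. Each monomial c·X^i·Y^j·Z^k in F becomes c·x^i·y^j·1^k = c·x^i·y^j.
Substituting Z = 1: F(X, Y, 1) = x**3 + x**2 - x*y - x - 2*y**2 + 3*y.
Note: deg(f) ≤ deg(F) = 3; strict inequality happens when F is divisible by Z (lost terms).


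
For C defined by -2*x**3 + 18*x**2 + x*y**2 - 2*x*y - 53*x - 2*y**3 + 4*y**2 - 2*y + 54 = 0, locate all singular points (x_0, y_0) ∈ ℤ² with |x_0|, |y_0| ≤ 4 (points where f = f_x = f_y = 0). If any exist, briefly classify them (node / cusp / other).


Singular points: {(3, 1)}; classification: cusp.

Compute partial derivatives:
  f_x = -6*x**2 + 36*x + y**2 - 2*y - 53.
  f_y = 2*x*y - 2*x - 6*y**2 + 8*y - 2.
Scan x_0 ∈ {−4, ..., 4}. For each x_0, f_y(x_0, y) is a polynomial in y; find its integer roots y ∈ {−4, ..., 4}, then test f_x and f at those candidates.
  x = -4: f_y(-4, y) = 6 - 6*y**2; vanishes at y ∈ {-1, 1}. (-4, -1): f_x = -290 ≠ 0; (-4, 1): f_x = -294 ≠ 0.
  x = -3: f_y(-3, y) = -6*y**2 + 2*y + 4; vanishes at y ∈ {1}. (-3, 1): f_x = -216 ≠ 0.
  x = -2: f_y(-2, y) = -6*y**2 + 4*y + 2; vanishes at y ∈ {1}. (-2, 1): f_x = -150 ≠ 0.
  x = -1: f_y(-1, y) = -6*y**2 + 6*y; vanishes at y ∈ {0, 1}. (-1, 0): f_x = -95 ≠ 0; (-1, 1): f_x = -96 ≠ 0.
  x = 0: f_y(0, y) = -6*y**2 + 8*y - 2; vanishes at y ∈ {1}. (0, 1): f_x = -54 ≠ 0.
  x = 1: f_y(1, y) = -6*y**2 + 10*y - 4; vanishes at y ∈ {1}. (1, 1): f_x = -24 ≠ 0.
  x = 2: f_y(2, y) = -6*y**2 + 12*y - 6; vanishes at y ∈ {1}. (2, 1): f_x = -6 ≠ 0.
  x = 3: f_y(3, y) = -6*y**2 + 14*y - 8; vanishes at y ∈ {1}. (3, 1): f_x = 0, f = 0 — SINGULAR.
  x = 4: f_y(4, y) = -6*y**2 + 16*y - 10; vanishes at y ∈ {1}. (4, 1): f_x = -6 ≠ 0.
Only singular point on the grid: (3, 1).
Classify: substitute x = 3 + u, y = 1 + v and expand: f = -2*u**3 + u*v**2 - 2*v**3 + v**2.
No constant or linear terms (consistent with a singular point). Quadratic part: v**2. Cubic part: -2*u**3 + u*v**2 - 2*v**3.
The quadratic part v**2 is a perfect square, so there is a single (double) tangent line v = 0, i.e. y = 1. Restricting the cubic part to that line (v = 0) leaves -2*u**3 ≠ 0, so f is not divisible by v and the branch is v² ≈ 2*u**3 to lowest order — this is a cusp.
Classification: cusp.


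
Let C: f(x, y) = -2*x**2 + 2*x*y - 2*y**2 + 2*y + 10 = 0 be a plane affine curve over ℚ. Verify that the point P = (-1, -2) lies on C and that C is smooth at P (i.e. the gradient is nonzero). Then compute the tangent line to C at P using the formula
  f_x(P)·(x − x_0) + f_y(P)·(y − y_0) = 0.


Tangent line at P: 8*y + 16 = 0.

Step 1: f(-1, -2) = 0, so P lies on C.
Step 2: partial derivatives
  f_x(x, y) = -4*x + 2*y, f_y(x, y) = 2*x - 4*y + 2.
  f_x(P) = 0, f_y(P) = 8 (gradient nonzero, so P is smooth).
Step 3: tangent line at P: 0·(x − -1) + 8·(y − -2) = 0.
Expanding: 8*y + 16 = 0.


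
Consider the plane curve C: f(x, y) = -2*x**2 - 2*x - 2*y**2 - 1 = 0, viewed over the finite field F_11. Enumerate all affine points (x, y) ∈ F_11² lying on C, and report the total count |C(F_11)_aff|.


Affine F_11-points: {(0, 4), (0, 7), (1, 5), (1, 6), (3, 2), (3, 9), (7, 2), (7, 9), (9, 5), (9, 6), (10, 4), (10, 7)}; count = 12.

For each of the 121 pairs (x, y) ∈ F_11², evaluate f(x, y) mod 11. Record the zeros.
  x = 0: [0↦10, 1↦8, 2↦2, 3↦3, 4↦0, 5↦4, 6↦4, 7↦0, 8↦3, 9↦2, 10↦8]  zeros at y ∈ {4, 7}
  x = 1: [0↦6, 1↦4, 2↦9, 3↦10, 4↦7, 5↦0, 6↦0, 7↦7, 8↦10, 9↦9, 10↦4]  zeros at y ∈ {5, 6}
  x = 2: [0↦9, 1↦7, 2↦1, 3↦2, 4↦10, 5↦3, 6↦3, 7↦10, 8↦2, 9↦1, 10↦7]  zeros at y ∈ ∅
  x = 3: [0↦8, 1↦6, 2↦0, 3↦1, 4↦9, 5↦2, 6↦2, 7↦9, 8↦1, 9↦0, 10↦6]  zeros at y ∈ {2, 9}
  x = 4: [0↦3, 1↦1, 2↦6, 3↦7, 4↦4, 5↦8, 6↦8, 7↦4, 8↦7, 9↦6, 10↦1]  zeros at y ∈ ∅
  x = 5: [0↦5, 1↦3, 2↦8, 3↦9, 4↦6, 5↦10, 6↦10, 7↦6, 8↦9, 9↦8, 10↦3]  zeros at y ∈ ∅
  x = 6: [0↦3, 1↦1, 2↦6, 3↦7, 4↦4, 5↦8, 6↦8, 7↦4, 8↦7, 9↦6, 10↦1]  zeros at y ∈ ∅
  x = 7: [0↦8, 1↦6, 2↦0, 3↦1, 4↦9, 5↦2, 6↦2, 7↦9, 8↦1, 9↦0, 10↦6]  zeros at y ∈ {2, 9}
  x = 8: [0↦9, 1↦7, 2↦1, 3↦2, 4↦10, 5↦3, 6↦3, 7↦10, 8↦2, 9↦1, 10↦7]  zeros at y ∈ ∅
  x = 9: [0↦6, 1↦4, 2↦9, 3↦10, 4↦7, 5↦0, 6↦0, 7↦7, 8↦10, 9↦9, 10↦4]  zeros at y ∈ {5, 6}
  x = 10: [0↦10, 1↦8, 2↦2, 3↦3, 4↦0, 5↦4, 6↦4, 7↦0, 8↦3, 9↦2, 10↦8]  zeros at y ∈ {4, 7}
Collecting zeros: affine points = {(0, 4), (0, 7), (1, 5), (1, 6), (3, 2), (3, 9), (7, 2), (7, 9), (9, 5), (9, 6), (10, 4), (10, 7)}.
Total count |C(F_11)_aff| = 12.


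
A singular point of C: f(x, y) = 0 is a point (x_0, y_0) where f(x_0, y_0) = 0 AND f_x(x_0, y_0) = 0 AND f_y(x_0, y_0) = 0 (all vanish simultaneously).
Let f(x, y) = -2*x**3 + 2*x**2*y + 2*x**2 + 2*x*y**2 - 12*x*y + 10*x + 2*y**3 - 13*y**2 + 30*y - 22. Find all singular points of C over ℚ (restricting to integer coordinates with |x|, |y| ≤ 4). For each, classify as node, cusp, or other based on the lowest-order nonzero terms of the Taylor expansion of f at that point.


Singular points: {(1, 2)}; classification: cusp.

Compute partial derivatives:
  f_x = -6*x**2 + 4*x*y + 4*x + 2*y**2 - 12*y + 10.
  f_y = 2*x**2 + 4*x*y - 12*x + 6*y**2 - 26*y + 30.
Scan x_0 ∈ {−4, ..., 4}. For each x_0, f_y(x_0, y) is a polynomial in y; find its integer roots y ∈ {−4, ..., 4}, then test f_x and f at those candidates.
  x = -4: f_y(-4, y) = 6*y**2 - 42*y + 110; no integer root y with |y| ≤ 4.
  x = -3: f_y(-3, y) = 6*y**2 - 38*y + 84; no integer root y with |y| ≤ 4.
  x = -2: f_y(-2, y) = 6*y**2 - 34*y + 62; no integer root y with |y| ≤ 4.
  x = -1: f_y(-1, y) = 6*y**2 - 30*y + 44; no integer root y with |y| ≤ 4.
  x = 0: f_y(0, y) = 6*y**2 - 26*y + 30; no integer root y with |y| ≤ 4.
  x = 1: f_y(1, y) = 6*y**2 - 22*y + 20; vanishes at y ∈ {2}. (1, 2): f_x = 0, f = 0 — SINGULAR.
  x = 2: f_y(2, y) = 6*y**2 - 18*y + 14; no integer root y with |y| ≤ 4.
  x = 3: f_y(3, y) = 6*y**2 - 14*y + 12; no integer root y with |y| ≤ 4.
  x = 4: f_y(4, y) = 6*y**2 - 10*y + 14; no integer root y with |y| ≤ 4.
Only singular point on the grid: (1, 2).
Classify: substitute x = 1 + u, y = 2 + v and expand: f = -2*u**3 + 2*u**2*v + 2*u*v**2 + 2*v**3 + v**2.
No constant or linear terms (consistent with a singular point). Quadratic part: v**2. Cubic part: -2*u**3 + 2*u**2*v + 2*u*v**2 + 2*v**3.
The quadratic part v**2 is a perfect square, so there is a single (double) tangent line v = 0, i.e. y = 2. Restricting the cubic part to that line (v = 0) leaves -2*u**3 ≠ 0, so f is not divisible by v and the branch is v² ≈ 2*u**3 to lowest order — this is a cusp.
Classification: cusp.


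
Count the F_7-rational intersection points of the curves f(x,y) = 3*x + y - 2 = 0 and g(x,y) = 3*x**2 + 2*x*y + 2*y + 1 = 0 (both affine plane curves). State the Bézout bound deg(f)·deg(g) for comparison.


Common zeros: {(1, 6), (3, 0)}; count = 2; Bézout bound = 2.

deg(f) = 1, deg(g) = 2, so Bézout bound = 2.
Scan x ∈ F_7. For each x, list the y ∈ F_7 with f(x, y) ≡ 0 and those with g(x, y) ≡ 0 (mod 7); the common zeros in that column are the intersection.
  x = 0: f ≡ 0 at y ∈ {2}; g ≡ 0 at y ∈ {3}; common: ∅.
  x = 1: f ≡ 0 at y ∈ {6}; g ≡ 0 at y ∈ {6}; common: {6}.
  x = 2: f ≡ 0 at y ∈ {3}; g ≡ 0 at y ∈ {6}; common: ∅.
  x = 3: f ≡ 0 at y ∈ {0}; g ≡ 0 at y ∈ {0}; common: {0}.
  x = 4: f ≡ 0 at y ∈ {4}; g ≡ 0 at y ∈ {0}; common: ∅.
  x = 5: f ≡ 0 at y ∈ {1}; g ≡ 0 at y ∈ {3}; common: ∅.
  x = 6: f ≡ 0 at y ∈ {5}; g ≡ 0 at y ∈ ∅; common: ∅.
Collecting: common zeros = {(1, 6), (3, 0)}, so the count is 2.
Comparison with the Bézout bound: 2 ≤ 2 = deg(f)·deg(g), as expected for curves with no common component (the bound is attained).


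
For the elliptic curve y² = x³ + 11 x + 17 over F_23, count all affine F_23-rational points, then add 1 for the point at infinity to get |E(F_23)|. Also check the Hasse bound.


Affine points = {(1, 11), (1, 12), (2, 1), (2, 22), (3, 10), (3, 13), (5, 6), (5, 17), (6, 0), (7, 0), (10, 0), (19, 1), (19, 22), (20, 7), (20, 16)}; affine count = 15; |E(F_23)| = 16.

Discriminant check: Δ ∝ 4a³ + 27b² = 4·11³ + 27·17² = 4·1331 + 27·289 ≡ 17 (mod 23). Nonzero ⇒ E is nonsingular.
For each x ∈ F_23, compute rhs = x³ + 11·x + 17 mod 23, then count y ∈ F_23 with y² ≡ rhs.
  x = 0: rhs = 17, matching y values: none (0 points).
  x = 1: rhs = 6, matching y values: 11, 12 (2 points).
  x = 2: rhs = 1, matching y values: 1, 22 (2 points).
  x = 3: rhs = 8, matching y values: 10, 13 (2 points).
  x = 4: rhs = 10, matching y values: none (0 points).
  x = 5: rhs = 13, matching y values: 6, 17 (2 points).
  x = 6: rhs = 0, matching y values: 0 (1 points).
  x = 7: rhs = 0, matching y values: 0 (1 points).
  x = 8: rhs = 19, matching y values: none (0 points).
  x = 9: rhs = 17, matching y values: none (0 points).
  x = 10: rhs = 0, matching y values: 0 (1 points).
  x = 11: rhs = 20, matching y values: none (0 points).
  x = 12: rhs = 14, matching y values: none (0 points).
  x = 13: rhs = 11, matching y values: none (0 points).
  x = 14: rhs = 17, matching y values: none (0 points).
  x = 15: rhs = 15, matching y values: none (0 points).
  x = 16: rhs = 11, matching y values: none (0 points).
  x = 17: rhs = 11, matching y values: none (0 points).
  x = 18: rhs = 21, matching y values: none (0 points).
  x = 19: rhs = 1, matching y values: 1, 22 (2 points).
  x = 20: rhs = 3, matching y values: 7, 16 (2 points).
  x = 21: rhs = 10, matching y values: none (0 points).
  x = 22: rhs = 5, matching y values: none (0 points).
Total affine count: 15.
Full point count |E(F_23)| = 15 + 1 = 16.
Hasse bound: |16 − (23+1)| = |-8| = 8 ≤ 2√23 ≈ 9.5917 ✓.


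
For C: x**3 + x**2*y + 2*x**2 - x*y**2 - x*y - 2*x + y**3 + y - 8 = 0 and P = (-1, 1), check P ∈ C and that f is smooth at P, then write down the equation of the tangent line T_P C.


Tangent line at P: -7*x + 8*y - 15 = 0.

Step 1: f(-1, 1) = 0, so P lies on C.
Step 2: partial derivatives
  f_x(x, y) = 3*x**2 + 2*x*y + 4*x - y**2 - y - 2, f_y(x, y) = x**2 - 2*x*y - x + 3*y**2 + 1.
  f_x(P) = -7, f_y(P) = 8 (gradient nonzero, so P is smooth).
Step 3: tangent line at P: -7·(x − -1) + 8·(y − 1) = 0.
Expanding: -7*x + 8*y - 15 = 0.


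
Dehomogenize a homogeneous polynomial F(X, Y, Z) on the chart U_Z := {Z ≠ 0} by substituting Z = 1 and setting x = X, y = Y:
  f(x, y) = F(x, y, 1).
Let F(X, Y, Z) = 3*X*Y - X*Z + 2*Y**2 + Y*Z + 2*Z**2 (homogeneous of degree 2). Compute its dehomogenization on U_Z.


f(x, y) = 3*x*y - x + 2*y**2 + y + 2

On U_Z we set Z = 1. Each monomial c·X^i·Y^j·Z^k in F becomes c·x^i·y^j·1^k = c·x^i·y^j.
Substituting Z = 1: F(X, Y, 1) = 3*x*y - x + 2*y**2 + y + 2.
Note: deg(f) ≤ deg(F) = 2; strict inequality happens when F is divisible by Z (lost terms).


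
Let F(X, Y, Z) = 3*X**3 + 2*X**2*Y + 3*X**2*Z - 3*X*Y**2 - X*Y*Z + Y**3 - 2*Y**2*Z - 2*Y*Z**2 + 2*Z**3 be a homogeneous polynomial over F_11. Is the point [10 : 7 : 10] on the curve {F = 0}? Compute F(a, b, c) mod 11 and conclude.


F(10,7,10) ≡ 1 (mod 11); P is NOT on the curve.

Evaluate F(10, 7, 10) term-by-term (mod 11).
  3*X**3 ↦ 3·1000·1·1 = 3000
  2*X**2*Y ↦ 2·100·7·1 = 1400
  3*X**2*Z ↦ 3·100·1·10 = 3000
  -3*X*Y**2 ↦ -3·10·49·1 = -1470
  -X*Y*Z ↦ -1·10·7·10 = -700
  Y**3 ↦ 1·1·343·1 = 343
  -2*Y**2*Z ↦ -2·1·49·10 = -980
  -2*Y*Z**2 ↦ -2·1·7·100 = -1400
  2*Z**3 ↦ 2·1·1·1000 = 2000
Sum: F(10, 7, 10) = (3000) + (1400) + (3000) + (-1470) + (-700) + (343) + (-980) + (-1400) + (2000) = 5193.
Reducing mod 11: 5193 ≡ 1 (mod 11).
Since F(a, b, c) ≡ 1 ≠ 0 (mod 11), P does NOT lie on the curve.


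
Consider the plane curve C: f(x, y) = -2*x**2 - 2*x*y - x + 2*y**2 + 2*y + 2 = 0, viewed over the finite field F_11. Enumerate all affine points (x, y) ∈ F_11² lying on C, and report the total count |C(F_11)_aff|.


Affine F_11-points: {(3, 5), (3, 8), (4, 7), (5, 7), (5, 8), (6, 2), (6, 3), (7, 3), (8, 2), (8, 5)}; count = 10.

For each of the 121 pairs (x, y) ∈ F_11², evaluate f(x, y) mod 11. Record the zeros.
  x = 0: [0↦2, 1↦6, 2↦3, 3↦4, 4↦9, 5↦7, 6↦9, 7↦4, 8↦3, 9↦6, 10↦2]  zeros at y ∈ ∅
  x = 1: [0↦10, 1↦1, 2↦7, 3↦6, 4↦9, 5↦5, 6↦5, 7↦9, 8↦6, 9↦7, 10↦1]  zeros at y ∈ ∅
  x = 2: [0↦3, 1↦3, 2↦7, 3↦4, 4↦5, 5↦10, 6↦8, 7↦10, 8↦5, 9↦4, 10↦7]  zeros at y ∈ ∅
  x = 3: [0↦3, 1↦1, 2↦3, 3↦9, 4↦8, 5↦0, 6↦7, 7↦7, 8↦0, 9↦8, 10↦9]  zeros at y ∈ {5, 8}
  x = 4: [0↦10, 1↦6, 2↦6, 3↦10, 4↦7, 5↦8, 6↦2, 7↦0, 8↦2, 9↦8, 10↦7]  zeros at y ∈ {7}
  x = 5: [0↦2, 1↦7, 2↦5, 3↦7, 4↦2, 5↦1, 6↦4, 7↦0, 8↦0, 9↦4, 10↦1]  zeros at y ∈ {7, 8}
  x = 6: [0↦1, 1↦4, 2↦0, 3↦0, 4↦4, 5↦1, 6↦2, 7↦7, 8↦5, 9↦7, 10↦2]  zeros at y ∈ {2, 3}
  x = 7: [0↦7, 1↦8, 2↦2, 3↦0, 4↦2, 5↦8, 6↦7, 7↦10, 8↦6, 9↦6, 10↦10]  zeros at y ∈ {3}
  x = 8: [0↦9, 1↦8, 2↦0, 3↦7, 4↦7, 5↦0, 6↦8, 7↦9, 8↦3, 9↦1, 10↦3]  zeros at y ∈ {2, 5}
  x = 9: [0↦7, 1↦4, 2↦5, 3↦10, 4↦8, 5↦10, 6↦5, 7↦4, 8↦7, 9↦3, 10↦3]  zeros at y ∈ ∅
  x = 10: [0↦1, 1↦7, 2↦6, 3↦9, 4↦5, 5↦5, 6↦9, 7↦6, 8↦7, 9↦1, 10↦10]  zeros at y ∈ ∅
Collecting zeros: affine points = {(3, 5), (3, 8), (4, 7), (5, 7), (5, 8), (6, 2), (6, 3), (7, 3), (8, 2), (8, 5)}.
Total count |C(F_11)_aff| = 10.


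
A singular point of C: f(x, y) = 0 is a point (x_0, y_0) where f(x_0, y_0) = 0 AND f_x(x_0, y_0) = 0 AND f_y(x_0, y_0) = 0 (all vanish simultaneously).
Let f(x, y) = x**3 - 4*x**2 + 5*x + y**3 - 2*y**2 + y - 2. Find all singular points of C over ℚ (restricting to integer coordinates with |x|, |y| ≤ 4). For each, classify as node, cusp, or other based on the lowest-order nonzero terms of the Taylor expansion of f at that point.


Singular points: {(1, 1)}; classification: node.

Compute partial derivatives:
  f_x = 3*x**2 - 8*x + 5.
  f_y = 3*y**2 - 4*y + 1.
Scan x_0 ∈ {−4, ..., 4}. For each x_0, f_y(x_0, y) is a polynomial in y; find its integer roots y ∈ {−4, ..., 4}, then test f_x and f at those candidates.
  x = -4: f_y(-4, y) = 3*y**2 - 4*y + 1; vanishes at y ∈ {1}. (-4, 1): f_x = 85 ≠ 0.
  x = -3: f_y(-3, y) = 3*y**2 - 4*y + 1; vanishes at y ∈ {1}. (-3, 1): f_x = 56 ≠ 0.
  x = -2: f_y(-2, y) = 3*y**2 - 4*y + 1; vanishes at y ∈ {1}. (-2, 1): f_x = 33 ≠ 0.
  x = -1: f_y(-1, y) = 3*y**2 - 4*y + 1; vanishes at y ∈ {1}. (-1, 1): f_x = 16 ≠ 0.
  x = 0: f_y(0, y) = 3*y**2 - 4*y + 1; vanishes at y ∈ {1}. (0, 1): f_x = 5 ≠ 0.
  x = 1: f_y(1, y) = 3*y**2 - 4*y + 1; vanishes at y ∈ {1}. (1, 1): f_x = 0, f = 0 — SINGULAR.
  x = 2: f_y(2, y) = 3*y**2 - 4*y + 1; vanishes at y ∈ {1}. (2, 1): f_x = 1 ≠ 0.
  x = 3: f_y(3, y) = 3*y**2 - 4*y + 1; vanishes at y ∈ {1}. (3, 1): f_x = 8 ≠ 0.
  x = 4: f_y(4, y) = 3*y**2 - 4*y + 1; vanishes at y ∈ {1}. (4, 1): f_x = 21 ≠ 0.
Only singular point on the grid: (1, 1).
Classify: substitute x = 1 + u, y = 1 + v and expand: f = u**3 - u**2 + v**3 + v**2.
No constant or linear terms (consistent with a singular point). Quadratic part: -u**2 + v**2. Cubic part: u**3 + v**3.
The quadratic part v**2 - u**2 = (v − u)(v + u) splits into two distinct linear factors, so there are two distinct tangent lines y − 1 = ±(x − 1) — this is a node (ordinary double point).
Classification: node.


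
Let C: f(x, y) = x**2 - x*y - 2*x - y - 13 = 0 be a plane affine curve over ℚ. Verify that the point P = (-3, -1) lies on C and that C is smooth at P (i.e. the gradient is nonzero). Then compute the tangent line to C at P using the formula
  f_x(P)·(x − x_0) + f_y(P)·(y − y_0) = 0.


Tangent line at P: -7*x + 2*y - 19 = 0.

Step 1: f(-3, -1) = 0, so P lies on C.
Step 2: partial derivatives
  f_x(x, y) = 2*x - y - 2, f_y(x, y) = -x - 1.
  f_x(P) = -7, f_y(P) = 2 (gradient nonzero, so P is smooth).
Step 3: tangent line at P: -7·(x − -3) + 2·(y − -1) = 0.
Expanding: -7*x + 2*y - 19 = 0.


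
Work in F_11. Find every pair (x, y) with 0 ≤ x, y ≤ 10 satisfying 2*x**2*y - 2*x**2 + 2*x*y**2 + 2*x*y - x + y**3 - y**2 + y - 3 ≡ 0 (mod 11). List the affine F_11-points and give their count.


Affine F_11-points: {(1, 10), (2, 2), (3, 4), (5, 8), (6, 8), (7, 4), (7, 6), (7, 10), (8, 1), (9, 2), (10, 6)}; count = 11.

For each of the 121 pairs (x, y) ∈ F_11², evaluate f(x, y) mod 11. Record the zeros.
  x = 0: [0↦8, 1↦9, 2↦3, 3↦7, 4↦5, 5↦3, 6↦7, 7↦1, 8↦2, 9↦5, 10↦5]  zeros at y ∈ ∅
  x = 1: [0↦5, 1↦1, 2↦5, 3↦1, 4↦6, 5↦4, 6↦1, 7↦3, 8↦5, 9↦2, 10↦0]  zeros at y ∈ {10}
  x = 2: [0↦9, 1↦4, 2↦0, 3↦3, 4↦8, 5↦10, 6↦4, 7↦7, 8↦3, 9↦9, 10↦9]  zeros at y ∈ {2}
  x = 3: [0↦9, 1↦7, 2↦10, 3↦2, 4↦0, 5↦10, 6↦5, 7↦2, 8↦7, 9↦4, 10↦10]  zeros at y ∈ {4}
  x = 4: [0↦5, 1↦10, 2↦2, 3↦9, 4↦4, 5↦4, 6↦4, 7↦10, 8↦6, 9↦9, 10↦3]  zeros at y ∈ ∅
  x = 5: [0↦8, 1↦2, 2↦9, 3↦2, 4↦9, 5↦3, 6↦1, 7↦9, 8↦0, 9↦2, 10↦10]  zeros at y ∈ {8}
  x = 6: [0↦7, 1↦5, 2↦9, 3↦3, 4↦4, 5↦7, 6↦7, 7↦10, 8↦0, 9↦5, 10↦9]  zeros at y ∈ {8}
  x = 7: [0↦2, 1↦8, 2↦2, 3↦1, 4↦0, 5↦5, 6↦0, 7↦2, 8↦6, 9↦7, 10↦0]  zeros at y ∈ {4, 6, 10}
  x = 8: [0↦4, 1↦0, 2↦10, 3↦7, 4↦8, 5↦8, 6↦2, 7↦7, 8↦7, 9↦8, 10↦5]  zeros at y ∈ {1}
  x = 9: [0↦2, 1↦3, 2↦0, 3↦10, 4↦6, 5↦5, 6↦2, 7↦3, 8↦3, 9↦8, 10↦2]  zeros at y ∈ {2}
  x = 10: [0↦7, 1↦6, 2↦5, 3↦10, 4↦5, 5↦7, 6↦0, 7↦1, 8↦5, 9↦7, 10↦2]  zeros at y ∈ {6}
Collecting zeros: affine points = {(1, 10), (2, 2), (3, 4), (5, 8), (6, 8), (7, 4), (7, 6), (7, 10), (8, 1), (9, 2), (10, 6)}.
Total count |C(F_11)_aff| = 11.


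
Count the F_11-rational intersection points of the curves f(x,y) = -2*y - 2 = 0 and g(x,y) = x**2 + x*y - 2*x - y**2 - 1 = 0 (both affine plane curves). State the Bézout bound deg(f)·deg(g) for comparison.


Common zeros: ∅; count = 0; Bézout bound = 2.

deg(f) = 1, deg(g) = 2, so Bézout bound = 2.
Scan x ∈ F_11. For each x, list the y ∈ F_11 with f(x, y) ≡ 0 and those with g(x, y) ≡ 0 (mod 11); the common zeros in that column are the intersection.
  x = 0: f ≡ 0 at y ∈ {10}; g ≡ 0 at y ∈ ∅; common: ∅.
  x = 1: f ≡ 0 at y ∈ {10}; g ≡ 0 at y ∈ {5, 7}; common: ∅.
  x = 2: f ≡ 0 at y ∈ {10}; g ≡ 0 at y ∈ {1}; common: ∅.
  x = 3: f ≡ 0 at y ∈ {10}; g ≡ 0 at y ∈ ∅; common: ∅.
  x = 4: f ≡ 0 at y ∈ {10}; g ≡ 0 at y ∈ {2}; common: ∅.
  x = 5: f ≡ 0 at y ∈ {10}; g ≡ 0 at y ∈ {7, 9}; common: ∅.
  x = 6: f ≡ 0 at y ∈ {10}; g ≡ 0 at y ∈ ∅; common: ∅.
  x = 7: f ≡ 0 at y ∈ {10}; g ≡ 0 at y ∈ {2, 5}; common: ∅.
  x = 8: f ≡ 0 at y ∈ {10}; g ≡ 0 at y ∈ ∅; common: ∅.
  x = 9: f ≡ 0 at y ∈ {10}; g ≡ 0 at y ∈ ∅; common: ∅.
  x = 10: f ≡ 0 at y ∈ {10}; g ≡ 0 at y ∈ {1, 9}; common: ∅.
Collecting: common zeros = ∅, so the count is 0.
Comparison with the Bézout bound: 0 ≤ 2 = deg(f)·deg(g), as expected for curves with no common component (the affine F_11-count falls short of the bound because intersections may lie at infinity, over extension fields, or carry multiplicity).


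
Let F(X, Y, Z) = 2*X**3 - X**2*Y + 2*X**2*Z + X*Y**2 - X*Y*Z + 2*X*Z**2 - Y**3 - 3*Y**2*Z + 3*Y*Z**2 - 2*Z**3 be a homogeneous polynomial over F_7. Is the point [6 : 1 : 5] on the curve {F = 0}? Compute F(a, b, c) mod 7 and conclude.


F(6,1,5) ≡ 1 (mod 7); P is NOT on the curve.

Evaluate F(6, 1, 5) term-by-term (mod 7).
  2*X**3 ↦ 2·216·1·1 = 432
  -X**2*Y ↦ -1·36·1·1 = -36
  2*X**2*Z ↦ 2·36·1·5 = 360
  X*Y**2 ↦ 1·6·1·1 = 6
  -X*Y*Z ↦ -1·6·1·5 = -30
  2*X*Z**2 ↦ 2·6·1·25 = 300
  -Y**3 ↦ -1·1·1·1 = -1
  -3*Y**2*Z ↦ -3·1·1·5 = -15
  3*Y*Z**2 ↦ 3·1·1·25 = 75
  -2*Z**3 ↦ -2·1·1·125 = -250
Sum: F(6, 1, 5) = (432) + (-36) + (360) + (6) + (-30) + (300) + (-1) + (-15) + (75) + (-250) = 841.
Reducing mod 7: 841 ≡ 1 (mod 7).
Since F(a, b, c) ≡ 1 ≠ 0 (mod 7), P does NOT lie on the curve.


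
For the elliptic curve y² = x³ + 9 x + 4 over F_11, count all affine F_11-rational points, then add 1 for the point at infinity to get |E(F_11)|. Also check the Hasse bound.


Affine points = {(0, 2), (0, 9), (1, 5), (1, 6), (3, 5), (3, 6), (4, 4), (4, 7), (5, 3), (5, 8), (7, 5), (7, 6), (8, 4), (8, 7), (9, 0), (10, 4), (10, 7)}; affine count = 17; |E(F_11)| = 18.

Discriminant check: Δ ∝ 4a³ + 27b² = 4·9³ + 27·4² = 4·729 + 27·16 ≡ 4 (mod 11). Nonzero ⇒ E is nonsingular.
For each x ∈ F_11, compute rhs = x³ + 9·x + 4 mod 11, then count y ∈ F_11 with y² ≡ rhs.
  x = 0: rhs = 4, matching y values: 2, 9 (2 points).
  x = 1: rhs = 3, matching y values: 5, 6 (2 points).
  x = 2: rhs = 8, matching y values: none (0 points).
  x = 3: rhs = 3, matching y values: 5, 6 (2 points).
  x = 4: rhs = 5, matching y values: 4, 7 (2 points).
  x = 5: rhs = 9, matching y values: 3, 8 (2 points).
  x = 6: rhs = 10, matching y values: none (0 points).
  x = 7: rhs = 3, matching y values: 5, 6 (2 points).
  x = 8: rhs = 5, matching y values: 4, 7 (2 points).
  x = 9: rhs = 0, matching y values: 0 (1 points).
  x = 10: rhs = 5, matching y values: 4, 7 (2 points).
Total affine count: 17.
Full point count |E(F_11)| = 17 + 1 = 18.
Hasse bound: |18 − (11+1)| = |6| = 6 ≤ 2√11 ≈ 6.6332 ✓.


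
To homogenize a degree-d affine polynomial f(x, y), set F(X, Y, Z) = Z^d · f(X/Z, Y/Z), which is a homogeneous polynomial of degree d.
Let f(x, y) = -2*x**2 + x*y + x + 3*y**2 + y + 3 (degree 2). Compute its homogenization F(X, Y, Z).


F(X, Y, Z) = -2*X**2 + X*Y + X*Z + 3*Y**2 + Y*Z + 3*Z**2

deg(f) = 2.
Substitute x = X/Z, y = Y/Z into f, then multiply by Z^2.
  monomial -2·x^2·y^0 ↦ -2·X^2·Y^0·Z^0.
  monomial 1·x^1·y^1 ↦ 1·X^1·Y^1·Z^0.
  monomial 1·x^1·y^0 ↦ 1·X^1·Y^0·Z^1.
  monomial 3·x^0·y^2 ↦ 3·X^0·Y^2·Z^0.
  monomial 1·x^0·y^1 ↦ 1·X^0·Y^1·Z^1.
  monomial 3·x^0·y^0 ↦ 3·X^0·Y^0·Z^2.
Collecting: F(X, Y, Z) = -2*X**2 + X*Y + X*Z + 3*Y**2 + Y*Z + 3*Z**2.


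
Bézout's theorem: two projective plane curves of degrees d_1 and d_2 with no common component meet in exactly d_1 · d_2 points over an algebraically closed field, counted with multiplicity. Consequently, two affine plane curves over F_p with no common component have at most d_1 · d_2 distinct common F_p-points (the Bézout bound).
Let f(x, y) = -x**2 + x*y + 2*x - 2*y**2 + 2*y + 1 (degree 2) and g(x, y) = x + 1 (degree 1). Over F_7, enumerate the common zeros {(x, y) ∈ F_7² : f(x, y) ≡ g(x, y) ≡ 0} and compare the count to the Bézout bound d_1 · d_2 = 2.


Common zeros: ∅; count = 0; Bézout bound = 2.

deg(f) = 2, deg(g) = 1, so Bézout bound = 2.
Scan x ∈ F_7. For each x, list the y ∈ F_7 with f(x, y) ≡ 0 and those with g(x, y) ≡ 0 (mod 7); the common zeros in that column are the intersection.
  x = 0: f ≡ 0 at y ∈ ∅; g ≡ 0 at y ∈ ∅; common: ∅.
  x = 1: f ≡ 0 at y ∈ {2, 3}; g ≡ 0 at y ∈ ∅; common: ∅.
  x = 2: f ≡ 0 at y ∈ ∅; g ≡ 0 at y ∈ ∅; common: ∅.
  x = 3: f ≡ 0 at y ∈ {2, 4}; g ≡ 0 at y ∈ ∅; common: ∅.
  x = 4: f ≡ 0 at y ∈ {0, 3}; g ≡ 0 at y ∈ ∅; common: ∅.
  x = 5: f ≡ 0 at y ∈ {0}; g ≡ 0 at y ∈ ∅; common: ∅.
  x = 6: f ≡ 0 at y ∈ ∅; g ≡ 0 at y ∈ {0, 1, 2, 3, 4, 5, 6}; common: ∅.
Collecting: common zeros = ∅, so the count is 0.
Comparison with the Bézout bound: 0 ≤ 2 = deg(f)·deg(g), as expected for curves with no common component (the affine F_7-count falls short of the bound because intersections may lie at infinity, over extension fields, or carry multiplicity).


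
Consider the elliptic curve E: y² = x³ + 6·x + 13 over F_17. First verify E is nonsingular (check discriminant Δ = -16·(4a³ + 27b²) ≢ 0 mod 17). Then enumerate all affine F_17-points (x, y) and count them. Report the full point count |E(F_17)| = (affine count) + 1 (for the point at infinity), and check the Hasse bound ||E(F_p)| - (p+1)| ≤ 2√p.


Affine points = {(0, 8), (0, 9), (2, 4), (2, 13), (4, 4), (4, 13), (5, 7), (5, 10), (10, 6), (10, 11), (11, 4), (11, 13), (14, 6), (14, 11)}; affine count = 14; |E(F_17)| = 15.

Discriminant check: Δ ∝ 4a³ + 27b² = 4·6³ + 27·13² = 4·216 + 27·169 ≡ 4 (mod 17). Nonzero ⇒ E is nonsingular.
For each x ∈ F_17, compute rhs = x³ + 6·x + 13 mod 17, then count y ∈ F_17 with y² ≡ rhs.
  x = 0: rhs = 13, matching y values: 8, 9 (2 points).
  x = 1: rhs = 3, matching y values: none (0 points).
  x = 2: rhs = 16, matching y values: 4, 13 (2 points).
  x = 3: rhs = 7, matching y values: none (0 points).
  x = 4: rhs = 16, matching y values: 4, 13 (2 points).
  x = 5: rhs = 15, matching y values: 7, 10 (2 points).
  x = 6: rhs = 10, matching y values: none (0 points).
  x = 7: rhs = 7, matching y values: none (0 points).
  x = 8: rhs = 12, matching y values: none (0 points).
  x = 9: rhs = 14, matching y values: none (0 points).
  x = 10: rhs = 2, matching y values: 6, 11 (2 points).
  x = 11: rhs = 16, matching y values: 4, 13 (2 points).
  x = 12: rhs = 11, matching y values: none (0 points).
  x = 13: rhs = 10, matching y values: none (0 points).
  x = 14: rhs = 2, matching y values: 6, 11 (2 points).
  x = 15: rhs = 10, matching y values: none (0 points).
  x = 16: rhs = 6, matching y values: none (0 points).
Total affine count: 14.
Full point count |E(F_17)| = 14 + 1 = 15.
Hasse bound: |15 − (17+1)| = |-3| = 3 ≤ 2√17 ≈ 8.2462 ✓.


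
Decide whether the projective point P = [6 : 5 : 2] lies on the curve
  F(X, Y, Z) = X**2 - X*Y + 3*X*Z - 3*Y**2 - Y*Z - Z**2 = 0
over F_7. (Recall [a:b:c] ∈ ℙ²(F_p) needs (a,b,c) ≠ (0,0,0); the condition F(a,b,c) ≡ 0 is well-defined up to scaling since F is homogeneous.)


F(6,5,2) ≡ 2 (mod 7); P is NOT on the curve.

Evaluate F(6, 5, 2) term-by-term (mod 7).
  X**2 ↦ 1·36·1·1 = 36
  -X*Y ↦ -1·6·5·1 = -30
  3*X*Z ↦ 3·6·1·2 = 36
  -3*Y**2 ↦ -3·1·25·1 = -75
  -Y*Z ↦ -1·1·5·2 = -10
  -Z**2 ↦ -1·1·1·4 = -4
Sum: F(6, 5, 2) = (36) + (-30) + (36) + (-75) + (-10) + (-4) = -47.
Reducing mod 7: -47 ≡ 2 (mod 7).
Since F(a, b, c) ≡ 2 ≠ 0 (mod 7), P does NOT lie on the curve.


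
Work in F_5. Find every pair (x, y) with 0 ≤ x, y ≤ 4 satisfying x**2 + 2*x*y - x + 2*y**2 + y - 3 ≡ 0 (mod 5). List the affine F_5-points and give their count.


Affine F_5-points: {(0, 1), (3, 2), (4, 1), (4, 2)}; count = 4.

For each of the 25 pairs (x, y) ∈ F_5², evaluate f(x, y) mod 5. Record the zeros.
  x = 0: [0↦2, 1↦0, 2↦2, 3↦3, 4↦3]  zeros at y ∈ {1}
  x = 1: [0↦2, 1↦2, 2↦1, 3↦4, 4↦1]  zeros at y ∈ ∅
  x = 2: [0↦4, 1↦1, 2↦2, 3↦2, 4↦1]  zeros at y ∈ ∅
  x = 3: [0↦3, 1↦2, 2↦0, 3↦2, 4↦3]  zeros at y ∈ {2}
  x = 4: [0↦4, 1↦0, 2↦0, 3↦4, 4↦2]  zeros at y ∈ {1, 2}
Collecting zeros: affine points = {(0, 1), (3, 2), (4, 1), (4, 2)}.
Total count |C(F_5)_aff| = 4.


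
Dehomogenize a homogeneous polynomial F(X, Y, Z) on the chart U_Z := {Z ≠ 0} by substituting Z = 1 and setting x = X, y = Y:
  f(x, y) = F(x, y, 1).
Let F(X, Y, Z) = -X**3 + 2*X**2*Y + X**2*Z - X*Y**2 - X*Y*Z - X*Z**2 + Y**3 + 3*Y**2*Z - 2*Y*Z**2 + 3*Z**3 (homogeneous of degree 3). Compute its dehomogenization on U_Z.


f(x, y) = -x**3 + 2*x**2*y + x**2 - x*y**2 - x*y - x + y**3 + 3*y**2 - 2*y + 3

On U_Z we set Z = 1. Each monomial c·X^i·Y^j·Z^k in F becomes c·x^i·y^j·1^k = c·x^i·y^j.
Substituting Z = 1: F(X, Y, 1) = -x**3 + 2*x**2*y + x**2 - x*y**2 - x*y - x + y**3 + 3*y**2 - 2*y + 3.
Note: deg(f) ≤ deg(F) = 3; strict inequality happens when F is divisible by Z (lost terms).


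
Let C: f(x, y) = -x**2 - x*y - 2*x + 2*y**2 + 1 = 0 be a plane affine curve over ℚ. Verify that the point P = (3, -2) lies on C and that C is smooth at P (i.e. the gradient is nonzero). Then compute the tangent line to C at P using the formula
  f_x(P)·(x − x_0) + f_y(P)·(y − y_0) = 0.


Tangent line at P: -6*x - 11*y - 4 = 0.

Step 1: f(3, -2) = 0, so P lies on C.
Step 2: partial derivatives
  f_x(x, y) = -2*x - y - 2, f_y(x, y) = -x + 4*y.
  f_x(P) = -6, f_y(P) = -11 (gradient nonzero, so P is smooth).
Step 3: tangent line at P: -6·(x − 3) + -11·(y − -2) = 0.
Expanding: -6*x - 11*y - 4 = 0.


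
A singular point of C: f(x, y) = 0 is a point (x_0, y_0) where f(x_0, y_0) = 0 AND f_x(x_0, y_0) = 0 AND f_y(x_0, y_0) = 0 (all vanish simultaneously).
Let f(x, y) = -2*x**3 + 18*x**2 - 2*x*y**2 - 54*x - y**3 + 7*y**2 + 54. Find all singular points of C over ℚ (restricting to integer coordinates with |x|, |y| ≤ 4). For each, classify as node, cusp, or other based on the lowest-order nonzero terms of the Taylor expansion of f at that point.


Singular points: {(3, 0)}; classification: cusp.

Compute partial derivatives:
  f_x = -6*x**2 + 36*x - 2*y**2 - 54.
  f_y = -4*x*y - 3*y**2 + 14*y.
Scan x_0 ∈ {−4, ..., 4}. For each x_0, f_y(x_0, y) is a polynomial in y; find its integer roots y ∈ {−4, ..., 4}, then test f_x and f at those candidates.
  x = -4: f_y(-4, y) = -3*y**2 + 30*y; vanishes at y ∈ {0}. (-4, 0): f_x = -294 ≠ 0.
  x = -3: f_y(-3, y) = -3*y**2 + 26*y; vanishes at y ∈ {0}. (-3, 0): f_x = -216 ≠ 0.
  x = -2: f_y(-2, y) = -3*y**2 + 22*y; vanishes at y ∈ {0}. (-2, 0): f_x = -150 ≠ 0.
  x = -1: f_y(-1, y) = -3*y**2 + 18*y; vanishes at y ∈ {0}. (-1, 0): f_x = -96 ≠ 0.
  x = 0: f_y(0, y) = -3*y**2 + 14*y; vanishes at y ∈ {0}. (0, 0): f_x = -54 ≠ 0.
  x = 1: f_y(1, y) = -3*y**2 + 10*y; vanishes at y ∈ {0}. (1, 0): f_x = -24 ≠ 0.
  x = 2: f_y(2, y) = -3*y**2 + 6*y; vanishes at y ∈ {0, 2}. (2, 0): f_x = -6 ≠ 0; (2, 2): f_x = -14 ≠ 0.
  x = 3: f_y(3, y) = -3*y**2 + 2*y; vanishes at y ∈ {0}. (3, 0): f_x = 0, f = 0 — SINGULAR.
  x = 4: f_y(4, y) = -3*y**2 - 2*y; vanishes at y ∈ {0}. (4, 0): f_x = -6 ≠ 0.
Only singular point on the grid: (3, 0).
Classify: substitute x = 3 + u, y = 0 + v and expand: f = -2*u**3 - 2*u*v**2 - v**3 + v**2.
No constant or linear terms (consistent with a singular point). Quadratic part: v**2. Cubic part: -2*u**3 - 2*u*v**2 - v**3.
The quadratic part v**2 is a perfect square, so there is a single (double) tangent line v = 0, i.e. y = 0. Restricting the cubic part to that line (v = 0) leaves -2*u**3 ≠ 0, so f is not divisible by v and the branch is v² ≈ 2*u**3 to lowest order — this is a cusp.
Classification: cusp.


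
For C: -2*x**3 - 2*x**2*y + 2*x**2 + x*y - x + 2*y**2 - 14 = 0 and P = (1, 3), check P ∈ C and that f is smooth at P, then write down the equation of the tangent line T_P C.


Tangent line at P: -12*x + 11*y - 21 = 0.

Step 1: f(1, 3) = 0, so P lies on C.
Step 2: partial derivatives
  f_x(x, y) = -6*x**2 - 4*x*y + 4*x + y - 1, f_y(x, y) = -2*x**2 + x + 4*y.
  f_x(P) = -12, f_y(P) = 11 (gradient nonzero, so P is smooth).
Step 3: tangent line at P: -12·(x − 1) + 11·(y − 3) = 0.
Expanding: -12*x + 11*y - 21 = 0.


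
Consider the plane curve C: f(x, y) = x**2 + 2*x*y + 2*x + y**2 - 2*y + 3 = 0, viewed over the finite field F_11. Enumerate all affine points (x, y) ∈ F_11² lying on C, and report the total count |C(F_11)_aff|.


Affine F_11-points: {(0, 4), (0, 9), (1, 4), (1, 7), (2, 0), (2, 9), (4, 6), (4, 10), (5, 7), (7, 0), (7, 10)}; count = 11.

For each of the 121 pairs (x, y) ∈ F_11², evaluate f(x, y) mod 11. Record the zeros.
  x = 0: [0↦3, 1↦2, 2↦3, 3↦6, 4↦0, 5↦7, 6↦5, 7↦5, 8↦7, 9↦0, 10↦6]  zeros at y ∈ {4, 9}
  x = 1: [0↦6, 1↦7, 2↦10, 3↦4, 4↦0, 5↦9, 6↦9, 7↦0, 8↦4, 9↦10, 10↦7]  zeros at y ∈ {4, 7}
  x = 2: [0↦0, 1↦3, 2↦8, 3↦4, 4↦2, 5↦2, 6↦4, 7↦8, 8↦3, 9↦0, 10↦10]  zeros at y ∈ {0, 9}
  x = 3: [0↦7, 1↦1, 2↦8, 3↦6, 4↦6, 5↦8, 6↦1, 7↦7, 8↦4, 9↦3, 10↦4]  zeros at y ∈ ∅
  x = 4: [0↦5, 1↦1, 2↦10, 3↦10, 4↦1, 5↦5, 6↦0, 7↦8, 8↦7, 9↦8, 10↦0]  zeros at y ∈ {6, 10}
  x = 5: [0↦5, 1↦3, 2↦3, 3↦5, 4↦9, 5↦4, 6↦1, 7↦0, 8↦1, 9↦4, 10↦9]  zeros at y ∈ {7}
  x = 6: [0↦7, 1↦7, 2↦9, 3↦2, 4↦8, 5↦5, 6↦4, 7↦5, 8↦8, 9↦2, 10↦9]  zeros at y ∈ ∅
  x = 7: [0↦0, 1↦2, 2↦6, 3↦1, 4↦9, 5↦8, 6↦9, 7↦1, 8↦6, 9↦2, 10↦0]  zeros at y ∈ {0, 10}
  x = 8: [0↦6, 1↦10, 2↦5, 3↦2, 4↦1, 5↦2, 6↦5, 7↦10, 8↦6, 9↦4, 10↦4]  zeros at y ∈ ∅
  x = 9: [0↦3, 1↦9, 2↦6, 3↦5, 4↦6, 5↦9, 6↦3, 7↦10, 8↦8, 9↦8, 10↦10]  zeros at y ∈ ∅
  x = 10: [0↦2, 1↦10, 2↦9, 3↦10, 4↦2, 5↦7, 6↦3, 7↦1, 8↦1, 9↦3, 10↦7]  zeros at y ∈ ∅
Collecting zeros: affine points = {(0, 4), (0, 9), (1, 4), (1, 7), (2, 0), (2, 9), (4, 6), (4, 10), (5, 7), (7, 0), (7, 10)}.
Total count |C(F_11)_aff| = 11.


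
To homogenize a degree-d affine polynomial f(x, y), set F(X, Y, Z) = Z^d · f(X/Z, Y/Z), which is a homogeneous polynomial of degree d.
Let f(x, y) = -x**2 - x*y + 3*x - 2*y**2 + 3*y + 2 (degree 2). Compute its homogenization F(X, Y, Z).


F(X, Y, Z) = -X**2 - X*Y + 3*X*Z - 2*Y**2 + 3*Y*Z + 2*Z**2

deg(f) = 2.
Substitute x = X/Z, y = Y/Z into f, then multiply by Z^2.
  monomial -1·x^2·y^0 ↦ -1·X^2·Y^0·Z^0.
  monomial -1·x^1·y^1 ↦ -1·X^1·Y^1·Z^0.
  monomial 3·x^1·y^0 ↦ 3·X^1·Y^0·Z^1.
  monomial -2·x^0·y^2 ↦ -2·X^0·Y^2·Z^0.
  monomial 3·x^0·y^1 ↦ 3·X^0·Y^1·Z^1.
  monomial 2·x^0·y^0 ↦ 2·X^0·Y^0·Z^2.
Collecting: F(X, Y, Z) = -X**2 - X*Y + 3*X*Z - 2*Y**2 + 3*Y*Z + 2*Z**2.


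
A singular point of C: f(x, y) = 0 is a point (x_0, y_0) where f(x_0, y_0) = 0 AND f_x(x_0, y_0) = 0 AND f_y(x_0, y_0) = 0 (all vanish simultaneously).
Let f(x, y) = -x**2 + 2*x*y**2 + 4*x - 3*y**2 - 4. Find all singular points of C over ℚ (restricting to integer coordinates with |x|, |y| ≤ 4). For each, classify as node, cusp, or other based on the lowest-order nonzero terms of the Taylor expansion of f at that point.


Singular points: {(2, 0)}; classification: node.

Compute partial derivatives:
  f_x = -2*x + 2*y**2 + 4.
  f_y = 4*x*y - 6*y.
Scan x_0 ∈ {−4, ..., 4}. For each x_0, f_y(x_0, y) is a polynomial in y; find its integer roots y ∈ {−4, ..., 4}, then test f_x and f at those candidates.
  x = -4: f_y(-4, y) = -22*y; vanishes at y ∈ {0}. (-4, 0): f_x = 12 ≠ 0.
  x = -3: f_y(-3, y) = -18*y; vanishes at y ∈ {0}. (-3, 0): f_x = 10 ≠ 0.
  x = -2: f_y(-2, y) = -14*y; vanishes at y ∈ {0}. (-2, 0): f_x = 8 ≠ 0.
  x = -1: f_y(-1, y) = -10*y; vanishes at y ∈ {0}. (-1, 0): f_x = 6 ≠ 0.
  x = 0: f_y(0, y) = -6*y; vanishes at y ∈ {0}. (0, 0): f_x = 4 ≠ 0.
  x = 1: f_y(1, y) = -2*y; vanishes at y ∈ {0}. (1, 0): f_x = 2 ≠ 0.
  x = 2: f_y(2, y) = 2*y; vanishes at y ∈ {0}. (2, 0): f_x = 0, f = 0 — SINGULAR.
  x = 3: f_y(3, y) = 6*y; vanishes at y ∈ {0}. (3, 0): f_x = -2 ≠ 0.
  x = 4: f_y(4, y) = 10*y; vanishes at y ∈ {0}. (4, 0): f_x = -4 ≠ 0.
Only singular point on the grid: (2, 0).
Classify: substitute x = 2 + u, y = 0 + v and expand: f = -u**2 + 2*u*v**2 + v**2.
No constant or linear terms (consistent with a singular point). Quadratic part: -u**2 + v**2. Cubic part: 2*u*v**2.
The quadratic part v**2 - u**2 = (v − u)(v + u) splits into two distinct linear factors, so there are two distinct tangent lines y − 0 = ±(x − 2) — this is a node (ordinary double point).
Classification: node.
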